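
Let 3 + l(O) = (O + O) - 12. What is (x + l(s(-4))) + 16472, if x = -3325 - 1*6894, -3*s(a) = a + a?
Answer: 18730/3 ≈ 6243.3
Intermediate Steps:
s(a) = -2*a/3 (s(a) = -(a + a)/3 = -2*a/3)
x = -10219 (x = -3325 - 6894 = -10219)
l(O) = -15 + 2*O (l(O) = -3 + ((O + O) - 12) = -3 + (2*O - 12) = -3 + (-12 + 2*O) = -15 + 2*O)
(x + l(s(-4))) + 16472 = (-10219 + (-15 + 2*(-⅔*(-4)))) + 16472 = (-10219 + (-15 + 2*(8/3))) + 16472 = (-10219 + (-15 + 16/3)) + 16472 = (-10219 - 29/3) + 16472 = -30686/3 + 16472 = 18730/3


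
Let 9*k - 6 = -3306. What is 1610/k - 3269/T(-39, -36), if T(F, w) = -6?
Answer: 89173/165 ≈ 540.44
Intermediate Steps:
k = -1100/3 (k = 2/3 + (1/9)*(-3306) = 2/3 - 1102/3 = -1100/3 ≈ -366.67)
1610/k - 3269/T(-39, -36) = 1610/(-1100/3) - 3269/(-6) = 1610*(-3/1100) - 3269*(-1/6) = -483/110 + 3269/6 = 89173/165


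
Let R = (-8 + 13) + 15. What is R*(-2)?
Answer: -40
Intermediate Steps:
R = 20 (R = 5 + 15 = 20)
R*(-2) = 20*(-2) = -40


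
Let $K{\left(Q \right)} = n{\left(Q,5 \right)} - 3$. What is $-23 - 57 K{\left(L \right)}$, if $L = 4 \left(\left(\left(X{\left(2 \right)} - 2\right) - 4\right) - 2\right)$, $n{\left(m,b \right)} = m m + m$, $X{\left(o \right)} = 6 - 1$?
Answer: $-7376$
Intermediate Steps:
$X{\left(o \right)} = 5$
$n{\left(m,b \right)} = m + m^{2}$ ($n{\left(m,b \right)} = m^{2} + m = m + m^{2}$)
$L = -12$ ($L = 4 \left(\left(\left(5 - 2\right) - 4\right) - 2\right) = 4 \left(\left(3 - 4\right) - 2\right) = 4 \left(-1 - 2\right) = 4 \left(-3\right) = -12$)
$K{\left(Q \right)} = -3 + Q \left(1 + Q\right)$ ($K{\left(Q \right)} = Q \left(1 + Q\right) - 3 = -3 + Q \left(1 + Q\right)$)
$-23 - 57 K{\left(L \right)} = -23 - 57 \left(-3 - 12 \left(1 - 12\right)\right) = -23 - 57 \left(-3 - -132\right) = -23 - 57 \left(-3 + 132\right) = -23 - 7353 = -7376$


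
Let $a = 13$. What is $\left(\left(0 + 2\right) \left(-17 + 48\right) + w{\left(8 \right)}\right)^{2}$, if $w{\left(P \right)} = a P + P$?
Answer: $30276$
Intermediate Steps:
$w{\left(P \right)} = 14 P$ ($w{\left(P \right)} = 13 P + P = 14 P$)
$\left(\left(0 + 2\right) \left(-17 + 48\right) + w{\left(8 \right)}\right)^{2} = \left(\left(0 + 2\right) \left(-17 + 48\right) + 14 \cdot 8\right)^{2} = \left(2 \cdot 31 + 112\right)^{2} = \left(62 + 112\right)^{2} = 174^{2} = 30276$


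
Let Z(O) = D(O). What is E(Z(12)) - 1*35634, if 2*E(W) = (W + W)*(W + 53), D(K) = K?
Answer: -34854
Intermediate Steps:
Z(O) = O
E(W) = W*(53 + W) (E(W) = ((W + W)*(W + 53))/2 = ((2*W)*(53 + W))/2 = (2*W*(53 + W))/2 = W*(53 + W))
E(Z(12)) - 1*35634 = 12*(53 + 12) - 1*35634 = 12*65 - 35634 = 780 - 35634 = -34854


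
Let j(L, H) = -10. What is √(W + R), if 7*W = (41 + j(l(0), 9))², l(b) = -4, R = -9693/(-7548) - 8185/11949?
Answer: 239*√545437902891/15031842 ≈ 11.742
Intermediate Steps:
R = 18013759/30063684 (R = -9693*(-1/7548) - 8185*1/11949 = 3231/2516 - 8185/11949 = 18013759/30063684 ≈ 0.59919)
W = 961/7 (W = (41 - 10)²/7 = (⅐)*31² = (⅐)*961 = 961/7 ≈ 137.29)
√(W + R) = √(961/7 + 18013759/30063684) = √(4145328091/30063684) = 239*√545437902891/15031842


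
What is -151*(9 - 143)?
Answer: 20234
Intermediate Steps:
-151*(9 - 143) = -151*(-134) = 20234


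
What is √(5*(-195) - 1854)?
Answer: I*√2829 ≈ 53.188*I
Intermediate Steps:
√(5*(-195) - 1854) = √(-975 - 1854) = √(-2829) = I*√2829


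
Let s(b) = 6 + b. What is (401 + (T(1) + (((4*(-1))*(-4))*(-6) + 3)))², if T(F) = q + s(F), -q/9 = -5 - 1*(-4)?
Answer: 104976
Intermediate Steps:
q = 9 (q = -9*(-5 - 1*(-4)) = -9*(-5 + 4) = -9*(-1) = 9)
T(F) = 15 + F (T(F) = 9 + (6 + F) = 15 + F)
(401 + (T(1) + (((4*(-1))*(-4))*(-6) + 3)))² = (401 + ((15 + 1) + (((4*(-1))*(-4))*(-6) + 3)))² = (401 + (16 + (-4*(-4)*(-6) + 3)))² = (401 + (16 + (16*(-6) + 3)))² = (401 + (16 + (-96 + 3)))² = (401 + (16 - 93))² = (401 - 77)² = 324² = 104976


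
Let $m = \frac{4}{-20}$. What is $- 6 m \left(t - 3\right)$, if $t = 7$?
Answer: $\frac{24}{5} \approx 4.8$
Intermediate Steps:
$m = - \frac{1}{5}$ ($m = 4 \left(- \frac{1}{20}\right) = - \frac{1}{5} \approx -0.2$)
$- 6 m \left(t - 3\right) = \left(-6\right) \left(- \frac{1}{5}\right) \left(7 - 3\right) = \frac{6 \left(7 - 3\right)}{5} = \frac{6}{5} \cdot 4 = \frac{24}{5}$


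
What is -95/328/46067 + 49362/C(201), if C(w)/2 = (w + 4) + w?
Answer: 3805400807/62598472 ≈ 60.791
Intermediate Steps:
C(w) = 8 + 4*w (C(w) = 2*((w + 4) + w) = 2*((4 + w) + w) = 2*(4 + 2*w) = 8 + 4*w)
-95/328/46067 + 49362/C(201) = -95/328/46067 + 49362/(8 + 4*201) = -95*1/328*(1/46067) + 49362/(8 + 804) = -95/328*1/46067 + 49362/812 = -95/15109976 + 49362*(1/812) = -95/15109976 + 24681/406 = 3805400807/62598472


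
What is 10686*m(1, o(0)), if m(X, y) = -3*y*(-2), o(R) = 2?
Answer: 128232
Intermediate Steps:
m(X, y) = 6*y
10686*m(1, o(0)) = 10686*(6*2) = 10686*12 = 128232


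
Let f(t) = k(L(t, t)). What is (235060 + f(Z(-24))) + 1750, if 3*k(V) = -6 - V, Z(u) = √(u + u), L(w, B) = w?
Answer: 236808 - 4*I*√3/3 ≈ 2.3681e+5 - 2.3094*I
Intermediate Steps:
Z(u) = √2*√u (Z(u) = √(2*u) = √2*√u)
k(V) = -2 - V/3 (k(V) = (-6 - V)/3 = -2 - V/3)
f(t) = -2 - t/3
(235060 + f(Z(-24))) + 1750 = (235060 + (-2 - √2*√(-24)/3)) + 1750 = (235060 + (-2 - √2*2*I*√6/3)) + 1750 = (235060 + (-2 - 4*I*√3/3)) + 1750 = (235058 - 4*I*√3/3) + 1750 = 236808 - 4*I*√3/3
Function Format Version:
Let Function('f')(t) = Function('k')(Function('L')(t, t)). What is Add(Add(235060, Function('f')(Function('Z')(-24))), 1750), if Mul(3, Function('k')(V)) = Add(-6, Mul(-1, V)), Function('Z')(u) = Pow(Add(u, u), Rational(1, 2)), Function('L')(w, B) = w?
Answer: Add(236808, Mul(Rational(-4, 3), I, Pow(3, Rational(1, 2)))) ≈ Add(2.3681e+5, Mul(-2.3094, I))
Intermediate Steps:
Function('Z')(u) = Mul(Pow(2, Rational(1, 2)), Pow(u, Rational(1, 2))) (Function('Z')(u) = Pow(Mul(2, u), Rational(1, 2)) = Mul(Pow(2, Rational(1, 2)), Pow(u, Rational(1, 2))))
Function('k')(V) = Add(-2, Mul(Rational(-1, 3), V)) (Function('k')(V) = Mul(Rational(1, 3), Add(-6, Mul(-1, V))) = Add(-2, Mul(Rational(-1, 3), V)))
Function('f')(t) = Add(-2, Mul(Rational(-1, 3), t))
Add(Add(235060, Function('f')(Function('Z')(-24))), 1750) = Add(Add(235060, Add(-2, Mul(Rational(-1, 3), Mul(Pow(2, Rational(1, 2)), Pow(-24, Rational(1, 2)))))), 1750) = Add(Add(235060, Add(-2, Mul(Rational(-1, 3), Mul(Pow(2, Rational(1, 2)), Mul(2, I, Pow(6, Rational(1, 2))))))), 1750) = Add(Add(235060, Add(-2, Mul(Rational(-1, 3), Mul(4, I, Pow(3, Rational(1, 2)))))), 1750) = Add(Add(235060, Add(-2, Mul(Rational(-4, 3), I, Pow(3, Rational(1, 2))))), 1750) = Add(Add(235058, Mul(Rational(-4, 3), I, Pow(3, Rational(1, 2)))), 1750) = Add(236808, Mul(Rational(-4, 3), I, Pow(3, Rational(1, 2))))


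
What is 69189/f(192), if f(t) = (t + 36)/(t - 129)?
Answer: 1452969/76 ≈ 19118.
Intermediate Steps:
f(t) = (36 + t)/(-129 + t)
69189/f(192) = 69189/(((36 + 192)/(-129 + 192))) = 69189/((228/63)) = 69189/(((1/63)*228)) = 69189/(76/21) = 69189*(21/76) = 1452969/76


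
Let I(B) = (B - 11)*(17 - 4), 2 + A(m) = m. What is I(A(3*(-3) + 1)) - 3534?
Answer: -3807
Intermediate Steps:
A(m) = -2 + m
I(B) = -143 + 13*B (I(B) = (-11 + B)*13 = -143 + 13*B)
I(A(3*(-3) + 1)) - 3534 = (-143 + 13*(-2 + (3*(-3) + 1))) - 3534 = (-143 + 13*(-2 + (-9 + 1))) - 3534 = (-143 + 13*(-2 - 8)) - 3534 = (-143 + 13*(-10)) - 3534 = (-143 - 130) - 3534 = -273 - 3534 = -3807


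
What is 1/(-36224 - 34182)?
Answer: -1/70406 ≈ -1.4203e-5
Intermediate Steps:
1/(-36224 - 34182) = 1/(-70406) = -1/70406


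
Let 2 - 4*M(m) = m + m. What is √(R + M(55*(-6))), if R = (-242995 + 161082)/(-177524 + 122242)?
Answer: 9*√1575039462/27641 ≈ 12.922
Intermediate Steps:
M(m) = ½ - m/2 (M(m) = ½ - (m + m)/4 = ½ - m/2)
R = 81913/55282 (R = -81913/(-55282) = -81913*(-1/55282) = 81913/55282 ≈ 1.4817)
√(R + M(55*(-6))) = √(81913/55282 + (½ - 55*(-6)/2)) = √(81913/55282 + (½ - ½*(-330))) = √(81913/55282 + (½ + 165)) = √(81913/55282 + 331/2) = √(4615542/27641) = 9*√1575039462/27641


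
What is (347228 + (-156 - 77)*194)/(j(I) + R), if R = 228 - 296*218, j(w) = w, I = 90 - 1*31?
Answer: -302026/64241 ≈ -4.7015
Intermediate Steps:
I = 59 (I = 90 - 31 = 59)
R = -64300 (R = 228 - 64528 = -64300)
(347228 + (-156 - 77)*194)/(j(I) + R) = (347228 + (-156 - 77)*194)/(59 - 64300) = (347228 - 233*194)/(-64241) = (347228 - 45202)*(-1/64241) = 302026*(-1/64241) = -302026/64241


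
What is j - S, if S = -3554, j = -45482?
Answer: -41928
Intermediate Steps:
j - S = -45482 - 1*(-3554) = -45482 + 3554 = -41928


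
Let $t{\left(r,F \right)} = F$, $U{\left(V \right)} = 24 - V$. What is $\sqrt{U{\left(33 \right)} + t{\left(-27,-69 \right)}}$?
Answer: $i \sqrt{78} \approx 8.8318 i$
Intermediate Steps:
$\sqrt{U{\left(33 \right)} + t{\left(-27,-69 \right)}} = \sqrt{\left(24 - 33\right) - 69} = \sqrt{-9 - 69} = \sqrt{-78} = i \sqrt{78}$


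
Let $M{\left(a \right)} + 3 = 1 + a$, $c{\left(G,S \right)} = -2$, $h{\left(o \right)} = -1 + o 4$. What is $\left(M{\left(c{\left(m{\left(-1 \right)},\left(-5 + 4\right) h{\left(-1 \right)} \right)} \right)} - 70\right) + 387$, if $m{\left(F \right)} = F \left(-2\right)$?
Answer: $313$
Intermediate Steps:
$h{\left(o \right)} = -1 + 4 o$
$m{\left(F \right)} = - 2 F$
$M{\left(a \right)} = -2 + a$ ($M{\left(a \right)} = -3 + \left(1 + a\right) = -2 + a$)
$\left(M{\left(c{\left(m{\left(-1 \right)},\left(-5 + 4\right) h{\left(-1 \right)} \right)} \right)} - 70\right) + 387 = \left(\left(-2 - 2\right) - 70\right) + 387 = \left(-4 - 70\right) + 387 = -74 + 387 = 313$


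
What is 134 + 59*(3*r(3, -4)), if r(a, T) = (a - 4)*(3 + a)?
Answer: -928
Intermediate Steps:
r(a, T) = (-4 + a)*(3 + a)
134 + 59*(3*r(3, -4)) = 134 + 59*(3*(-12 + 3² - 1*3)) = 134 + 59*(3*(-12 + 9 - 3)) = 134 + 59*(3*(-6)) = 134 + 59*(-18) = 134 - 1062 = -928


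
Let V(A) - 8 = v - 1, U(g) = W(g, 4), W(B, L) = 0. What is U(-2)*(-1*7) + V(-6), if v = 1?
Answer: 8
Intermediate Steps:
U(g) = 0
V(A) = 8 (V(A) = 8 + (1 - 1) = 8 + 0 = 8)
U(-2)*(-1*7) + V(-6) = 0*(-1*7) + 8 = 0*(-7) + 8 = 0 + 8 = 8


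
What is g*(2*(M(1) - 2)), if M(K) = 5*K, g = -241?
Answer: -1446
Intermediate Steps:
g*(2*(M(1) - 2)) = -482*(5*1 - 2) = -482*(5 - 2) = -482*3 = -241*6 = -1446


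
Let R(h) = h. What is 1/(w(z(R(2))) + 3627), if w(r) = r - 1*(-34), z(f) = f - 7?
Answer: 1/3656 ≈ 0.00027352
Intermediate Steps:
z(f) = -7 + f
w(r) = 34 + r (w(r) = r + 34 = 34 + r)
1/(w(z(R(2))) + 3627) = 1/((34 + (-7 + 2)) + 3627) = 1/((34 - 5) + 3627) = 1/(29 + 3627) = 1/3656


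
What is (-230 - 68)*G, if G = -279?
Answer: 83142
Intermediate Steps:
(-230 - 68)*G = (-230 - 68)*(-279) = -298*(-279) = 83142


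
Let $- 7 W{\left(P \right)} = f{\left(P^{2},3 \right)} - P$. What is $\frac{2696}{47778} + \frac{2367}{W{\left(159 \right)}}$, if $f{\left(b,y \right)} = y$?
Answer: $\frac{132009043}{1242228} \approx 106.27$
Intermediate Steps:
$W{\left(P \right)} = - \frac{3}{7} + \frac{P}{7}$ ($W{\left(P \right)} = - \frac{3 - P}{7} = - \frac{3}{7} + \frac{P}{7}$)
$\frac{2696}{47778} + \frac{2367}{W{\left(159 \right)}} = \frac{2696}{47778} + \frac{2367}{- \frac{3}{7} + \frac{1}{7} \cdot 159} = 2696 \cdot \frac{1}{47778} + \frac{2367}{- \frac{3}{7} + \frac{159}{7}} = \frac{1348}{23889} + \frac{2367}{\frac{156}{7}} = \frac{1348}{23889} + 2367 \cdot \frac{7}{156} = \frac{1348}{23889} + \frac{5523}{52} = \frac{132009043}{1242228}$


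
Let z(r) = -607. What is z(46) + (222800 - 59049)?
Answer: 163144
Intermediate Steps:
z(46) + (222800 - 59049) = -607 + (222800 - 59049) = -607 + 163751 = 163144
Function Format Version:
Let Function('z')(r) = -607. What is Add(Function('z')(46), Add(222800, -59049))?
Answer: 163144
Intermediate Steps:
Add(Function('z')(46), Add(222800, -59049)) = Add(-607, Add(222800, -59049)) = Add(-607, 163751) = 163144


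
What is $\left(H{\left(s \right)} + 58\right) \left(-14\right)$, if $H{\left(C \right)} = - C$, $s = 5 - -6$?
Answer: $-658$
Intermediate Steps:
$s = 11$ ($s = 5 + 6 = 11$)
$\left(H{\left(s \right)} + 58\right) \left(-14\right) = \left(\left(-1\right) 11 + 58\right) \left(-14\right) = \left(-11 + 58\right) \left(-14\right) = 47 \left(-14\right) = -658$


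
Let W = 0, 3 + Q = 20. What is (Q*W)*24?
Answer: 0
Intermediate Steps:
Q = 17 (Q = -3 + 20 = 17)
(Q*W)*24 = (17*0)*24 = 0*24 = 0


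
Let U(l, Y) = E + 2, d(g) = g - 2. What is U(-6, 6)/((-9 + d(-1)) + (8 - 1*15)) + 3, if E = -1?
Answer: 56/19 ≈ 2.9474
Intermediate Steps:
d(g) = -2 + g
U(l, Y) = 1 (U(l, Y) = -1 + 2 = 1)
U(-6, 6)/((-9 + d(-1)) + (8 - 1*15)) + 3 = 1/((-9 + (-2 - 1)) + (8 - 1*15)) + 3 = 1/((-9 - 3) + (8 - 15)) + 3 = 1/(-12 - 7) + 3 = 1/(-19) + 3 = 1*(-1/19) + 3 = -1/19 + 3 = 56/19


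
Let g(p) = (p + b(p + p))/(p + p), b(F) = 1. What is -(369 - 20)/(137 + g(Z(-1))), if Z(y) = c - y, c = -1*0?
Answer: -349/138 ≈ -2.5290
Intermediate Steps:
c = 0
Z(y) = -y (Z(y) = 0 - y = -y)
g(p) = (1 + p)/(2*p) (g(p) = (p + 1)/(p + p) = (1 + p)/((2*p)) = (1 + p)*(1/(2*p)) = (1 + p)/(2*p))
-(369 - 20)/(137 + g(Z(-1))) = -(369 - 20)/(137 + (1 - 1*(-1))/(2*((-1*(-1))))) = -349/(137 + (1/2)*(1 + 1)/1) = -349/(137 + (1/2)*1*2) = -349/(137 + 1) = -349/138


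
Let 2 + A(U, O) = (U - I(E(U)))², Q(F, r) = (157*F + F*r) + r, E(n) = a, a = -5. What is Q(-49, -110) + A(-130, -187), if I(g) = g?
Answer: 13210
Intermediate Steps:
E(n) = -5
Q(F, r) = r + 157*F + F*r
A(U, O) = -2 + (5 + U)² (A(U, O) = -2 + (U - 1*(-5))² = -2 + (U + 5)² = -2 + (5 + U)²)
Q(-49, -110) + A(-130, -187) = (-110 + 157*(-49) - 49*(-110)) + (-2 + (5 - 130)²) = (-110 - 7693 + 5390) + (-2 + (-125)²) = -2413 + (-2 + 15625) = -2413 + 15623 = 13210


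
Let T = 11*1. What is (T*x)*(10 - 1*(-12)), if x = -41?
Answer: -9922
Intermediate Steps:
T = 11
(T*x)*(10 - 1*(-12)) = (11*(-41))*(10 - 1*(-12)) = -451*(10 + 12) = -451*22 = -9922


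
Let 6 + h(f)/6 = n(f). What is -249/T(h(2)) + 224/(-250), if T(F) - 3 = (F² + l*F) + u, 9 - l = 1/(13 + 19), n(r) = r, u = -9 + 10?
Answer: -287908/182375 ≈ -1.5787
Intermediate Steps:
u = 1
l = 287/32 (l = 9 - 1/(13 + 19) = 9 - 1/32 = 287/32 ≈ 8.9688)
h(f) = -36 + 6*f
T(F) = 4 + F² + 287*F/32 (T(F) = 3 + ((F² + 287*F/32) + 1) = 3 + (1 + F² + 287*F/32) = 4 + F² + 287*F/32)
-249/T(h(2)) + 224/(-250) = -249/(4 + (-36 + 6*2)² + 287*(-36 + 6*2)/32) + 224/(-250) = -249/(4 + (-36 + 12)² + 287*(-36 + 12)/32) + 224*(-1/250) = -249/(4 + (-24)² + (287/32)*(-24)) - 112/125 = -249/(4 + 576 - 861/4) - 112/125 = -249/1459/4 - 112/125 = -249*4/1459 - 112/125 = -996/1459 - 112/125 = -287908/182375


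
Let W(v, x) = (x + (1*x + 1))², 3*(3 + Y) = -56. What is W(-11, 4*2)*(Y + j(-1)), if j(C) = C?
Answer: -19652/3 ≈ -6550.7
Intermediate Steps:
Y = -65/3 (Y = -3 + (⅓)*(-56) = -3 - 56/3 = -65/3 ≈ -21.667)
W(v, x) = (1 + 2*x)² (W(v, x) = (x + (x + 1))² = (x + (1 + x))² = (1 + 2*x)²)
W(-11, 4*2)*(Y + j(-1)) = (1 + 2*(4*2))²*(-65/3 - 1) = (1 + 2*8)²*(-68/3) = (1 + 16)²*(-68/3) = 17²*(-68/3) = 289*(-68/3) = -19652/3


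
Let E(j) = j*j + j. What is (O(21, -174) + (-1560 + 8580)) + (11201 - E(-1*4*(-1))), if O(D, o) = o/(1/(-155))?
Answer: 45171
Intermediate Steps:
E(j) = j + j² (E(j) = j² + j = j + j²)
O(D, o) = -155*o (O(D, o) = o/(-1/155) = o*(-155) = -155*o)
(O(21, -174) + (-1560 + 8580)) + (11201 - E(-1*4*(-1))) = (-155*(-174) + (-1560 + 8580)) + (11201 - -1*4*(-1)*(1 - 1*4*(-1))) = (26970 + 7020) + (11201 - (-4*(-1))*(1 - 4*(-1))) = 33990 + (11201 - 4*(1 + 4)) = 33990 + (11201 - 4*5) = 33990 + (11201 - 1*20) = 33990 + (11201 - 20) = 33990 + 11181 = 45171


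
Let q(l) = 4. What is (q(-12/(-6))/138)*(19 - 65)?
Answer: -4/3 ≈ -1.3333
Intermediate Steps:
(q(-12/(-6))/138)*(19 - 65) = (4/138)*(19 - 65) = (4*(1/138))*(-46) = (2/69)*(-46) = -4/3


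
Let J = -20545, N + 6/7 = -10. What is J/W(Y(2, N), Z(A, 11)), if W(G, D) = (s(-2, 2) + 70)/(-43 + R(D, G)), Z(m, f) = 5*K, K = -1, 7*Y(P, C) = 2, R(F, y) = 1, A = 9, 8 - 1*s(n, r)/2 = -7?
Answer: 86289/10 ≈ 8628.9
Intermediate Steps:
N = -76/7 (N = -6/7 - 10 = -76/7 ≈ -10.857)
s(n, r) = 30 (s(n, r) = 16 - 2*(-7) = 16 + 14 = 30)
Y(P, C) = 2/7 (Y(P, C) = (⅐)*2 = 2/7)
Z(m, f) = -5 (Z(m, f) = 5*(-1) = -5)
W(G, D) = -50/21 (W(G, D) = (30 + 70)/(-43 + 1) = 100/(-42) = 100*(-1/42) = -50/21)
J/W(Y(2, N), Z(A, 11)) = -20545/(-50/21) = -20545*(-21/50) = 86289/10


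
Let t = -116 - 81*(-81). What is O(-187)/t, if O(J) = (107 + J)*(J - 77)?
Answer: 4224/1289 ≈ 3.2770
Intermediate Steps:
O(J) = (-77 + J)*(107 + J) (O(J) = (107 + J)*(-77 + J) = (-77 + J)*(107 + J))
t = 6445 (t = -116 + 6561 = 6445)
O(-187)/t = (-8239 + (-187)² + 30*(-187))/6445 = (-8239 + 34969 - 5610)*(1/6445) = 21120*(1/6445) = 4224/1289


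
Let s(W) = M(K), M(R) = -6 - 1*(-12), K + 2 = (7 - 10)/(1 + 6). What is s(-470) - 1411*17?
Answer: -23981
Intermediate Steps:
K = -17/7 (K = -2 + (7 - 10)/(1 + 6) = -2 - 3/7 = -17/7 ≈ -2.4286)
M(R) = 6 (M(R) = -6 + 12 = 6)
s(W) = 6
s(-470) - 1411*17 = 6 - 1411*17 = 6 - 1*23987 = 6 - 23987 = -23981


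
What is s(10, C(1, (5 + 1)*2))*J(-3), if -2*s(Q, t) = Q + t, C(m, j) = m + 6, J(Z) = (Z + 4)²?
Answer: -17/2 ≈ -8.5000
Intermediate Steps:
J(Z) = (4 + Z)²
C(m, j) = 6 + m
s(Q, t) = -Q/2 - t/2 (s(Q, t) = -(Q + t)/2 = -Q/2 - t/2)
s(10, C(1, (5 + 1)*2))*J(-3) = (-½*10 - (6 + 1)/2)*(4 - 3)² = (-5 - ½*7)*1² = (-5 - 7/2)*1 = -17/2*1 = -17/2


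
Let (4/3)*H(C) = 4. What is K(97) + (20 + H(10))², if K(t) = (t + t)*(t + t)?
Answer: 38165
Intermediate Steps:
H(C) = 3 (H(C) = (¾)*4 = 3)
K(t) = 4*t² (K(t) = (2*t)*(2*t) = 4*t²)
K(97) + (20 + H(10))² = 4*97² + (20 + 3)² = 4*9409 + 23² = 37636 + 529 = 38165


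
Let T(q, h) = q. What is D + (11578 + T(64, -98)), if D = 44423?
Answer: 56065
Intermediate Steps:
D + (11578 + T(64, -98)) = 44423 + (11578 + 64) = 44423 + 11642 = 56065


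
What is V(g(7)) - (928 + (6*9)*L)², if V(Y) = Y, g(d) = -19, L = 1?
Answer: -964343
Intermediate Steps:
V(g(7)) - (928 + (6*9)*L)² = -19 - (928 + (6*9)*1)² = -19 - (928 + 54*1)² = -19 - (928 + 54)² = -19 - 1*982² = -19 - 1*964324 = -19 - 964324 = -964343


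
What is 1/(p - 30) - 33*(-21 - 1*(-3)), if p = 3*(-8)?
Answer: 32075/54 ≈ 593.98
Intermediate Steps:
p = -24
1/(p - 30) - 33*(-21 - 1*(-3)) = 1/(-24 - 30) - 33*(-21 - 1*(-3)) = 1/(-54) - 33*(-21 + 3) = -1/54 - 33*(-18) = -1/54 + 594 = 32075/54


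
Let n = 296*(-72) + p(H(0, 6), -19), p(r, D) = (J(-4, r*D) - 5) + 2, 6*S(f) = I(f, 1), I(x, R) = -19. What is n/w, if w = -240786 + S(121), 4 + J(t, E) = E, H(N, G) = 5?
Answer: 128484/1444735 ≈ 0.088933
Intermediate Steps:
J(t, E) = -4 + E
S(f) = -19/6 (S(f) = (⅙)*(-19) = -19/6)
p(r, D) = -7 + D*r (p(r, D) = ((-4 + r*D) - 5) + 2 = ((-4 + D*r) - 5) + 2 = (-9 + D*r) + 2 = -7 + D*r)
n = -21414 (n = 296*(-72) + (-7 - 19*5) = -21312 + (-7 - 95) = -21312 - 102 = -21414)
w = -1444735/6 (w = -240786 - 19/6 = -1444735/6 ≈ -2.4079e+5)
n/w = -21414/(-1444735/6) = -21414*(-6/1444735) = 128484/1444735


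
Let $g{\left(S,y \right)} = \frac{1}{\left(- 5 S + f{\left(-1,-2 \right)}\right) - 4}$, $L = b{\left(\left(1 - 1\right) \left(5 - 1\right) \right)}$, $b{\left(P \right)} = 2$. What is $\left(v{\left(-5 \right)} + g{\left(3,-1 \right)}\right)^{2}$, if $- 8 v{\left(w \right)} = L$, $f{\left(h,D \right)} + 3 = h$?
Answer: $\frac{729}{8464} \approx 0.086129$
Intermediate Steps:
$f{\left(h,D \right)} = -3 + h$
$L = 2$
$g{\left(S,y \right)} = \frac{1}{-8 - 5 S}$ ($g{\left(S,y \right)} = \frac{1}{\left(- 5 S - 4\right) - 4} = \frac{1}{\left(-4 - 5 S\right) - 4} = \frac{1}{-8 - 5 S}$)
$v{\left(w \right)} = - \frac{1}{4}$ ($v{\left(w \right)} = \left(- \frac{1}{8}\right) 2 = - \frac{1}{4}$)
$\left(v{\left(-5 \right)} + g{\left(3,-1 \right)}\right)^{2} = \left(- \frac{1}{4} - \frac{1}{8 + 5 \cdot 3}\right)^{2} = \left(- \frac{1}{4} - \frac{1}{8 + 15}\right)^{2} = \left(- \frac{1}{4} - \frac{1}{23}\right)^{2} = \left(- \frac{27}{92}\right)^{2} = \frac{729}{8464}$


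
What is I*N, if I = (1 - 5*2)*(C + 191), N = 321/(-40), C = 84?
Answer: 158895/8 ≈ 19862.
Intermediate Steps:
N = -321/40 (N = 321*(-1/40) = -321/40 ≈ -8.0250)
I = -2475 (I = (1 - 5*2)*(84 + 191) = (1 - 10)*275 = -9*275 = -2475)
I*N = -2475*(-321/40) = 158895/8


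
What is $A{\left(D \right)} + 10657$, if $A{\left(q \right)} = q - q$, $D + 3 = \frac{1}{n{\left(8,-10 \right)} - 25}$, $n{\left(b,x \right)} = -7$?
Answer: $10657$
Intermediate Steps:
$D = - \frac{97}{32}$ ($D = -3 + \frac{1}{-7 - 25} = -3 + \frac{1}{-32} = -3 - \frac{1}{32} = - \frac{97}{32} \approx -3.0313$)
$A{\left(q \right)} = 0$
$A{\left(D \right)} + 10657 = 0 + 10657 = 10657$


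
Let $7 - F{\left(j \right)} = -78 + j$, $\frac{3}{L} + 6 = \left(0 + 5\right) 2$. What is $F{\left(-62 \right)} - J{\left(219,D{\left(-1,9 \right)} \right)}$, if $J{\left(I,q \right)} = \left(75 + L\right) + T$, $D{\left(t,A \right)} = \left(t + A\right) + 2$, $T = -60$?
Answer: $\frac{525}{4} \approx 131.25$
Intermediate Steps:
$D{\left(t,A \right)} = 2 + A + t$ ($D{\left(t,A \right)} = \left(A + t\right) + 2 = 2 + A + t$)
$L = \frac{3}{4}$ ($L = \frac{3}{-6 + \left(0 + 5\right) 2} = \frac{3}{-6 + 5 \cdot 2} = \frac{3}{-6 + 10} = \frac{3}{4} \approx 0.75$)
$J{\left(I,q \right)} = \frac{63}{4}$ ($J{\left(I,q \right)} = \left(75 + \frac{3}{4}\right) - 60 = \frac{303}{4} - 60 = \frac{63}{4}$)
$F{\left(j \right)} = 85 - j$ ($F{\left(j \right)} = 7 - \left(-78 + j\right) = 85 - j$)
$F{\left(-62 \right)} - J{\left(219,D{\left(-1,9 \right)} \right)} = \left(85 - -62\right) - \frac{63}{4} = \left(85 + 62\right) - \frac{63}{4} = 147 - \frac{63}{4} = \frac{525}{4}$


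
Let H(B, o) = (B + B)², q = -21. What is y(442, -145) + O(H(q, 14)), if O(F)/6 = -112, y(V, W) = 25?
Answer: -647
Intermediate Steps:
H(B, o) = 4*B² (H(B, o) = (2*B)² = 4*B²)
O(F) = -672 (O(F) = 6*(-112) = -672)
y(442, -145) + O(H(q, 14)) = 25 - 672 = -647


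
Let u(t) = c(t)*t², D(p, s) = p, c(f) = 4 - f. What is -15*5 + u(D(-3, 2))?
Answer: -12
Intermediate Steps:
u(t) = t²*(4 - t) (u(t) = (4 - t)*t² = t²*(4 - t))
-15*5 + u(D(-3, 2)) = -15*5 + (-3)²*(4 - 1*(-3)) = -75 + 9*(4 + 3) = -75 + 9*7 = -75 + 63 = -12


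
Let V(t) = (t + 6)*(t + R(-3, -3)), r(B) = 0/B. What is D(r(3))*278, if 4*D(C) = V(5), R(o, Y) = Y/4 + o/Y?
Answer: 32109/8 ≈ 4013.6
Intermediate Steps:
R(o, Y) = Y/4 + o/Y (R(o, Y) = Y*(¼) + o/Y = Y/4 + o/Y)
r(B) = 0
V(t) = (6 + t)*(¼ + t) (V(t) = (t + 6)*(t + ((¼)*(-3) - 3/(-3))) = (6 + t)*(t + (-¾ - 3*(-⅓))) = (6 + t)*(t + (-¾ + 1)) = (6 + t)*(t + ¼) = (6 + t)*(¼ + t))
D(C) = 231/16 (D(C) = (3/2 + 5² + (25/4)*5)/4 = (3/2 + 25 + 125/4)/4 = (¼)*(231/4) = 231/16)
D(r(3))*278 = (231/16)*278 = 32109/8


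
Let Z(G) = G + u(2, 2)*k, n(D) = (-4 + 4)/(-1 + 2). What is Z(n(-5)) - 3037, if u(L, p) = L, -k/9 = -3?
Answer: -2983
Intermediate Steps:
k = 27 (k = -9*(-3) = 27)
n(D) = 0 (n(D) = 0/1 = 0*1 = 0)
Z(G) = 54 + G (Z(G) = G + 2*27 = G + 54 = 54 + G)
Z(n(-5)) - 3037 = (54 + 0) - 3037 = 54 - 3037 = -2983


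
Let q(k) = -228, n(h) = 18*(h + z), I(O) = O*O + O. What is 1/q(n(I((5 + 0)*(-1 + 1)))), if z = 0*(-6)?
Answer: -1/228 ≈ -0.0043860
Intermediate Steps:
I(O) = O + O**2 (I(O) = O**2 + O = O + O**2)
z = 0
n(h) = 18*h (n(h) = 18*(h + 0) = 18*h)
1/q(n(I((5 + 0)*(-1 + 1)))) = 1/(-228) = -1/228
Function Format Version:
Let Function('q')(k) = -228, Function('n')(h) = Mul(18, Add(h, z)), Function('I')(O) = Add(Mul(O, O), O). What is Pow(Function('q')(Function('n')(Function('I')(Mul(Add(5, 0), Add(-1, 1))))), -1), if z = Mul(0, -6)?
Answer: Rational(-1, 228) ≈ -0.0043860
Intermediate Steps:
Function('I')(O) = Add(O, Pow(O, 2)) (Function('I')(O) = Add(Pow(O, 2), O) = Add(O, Pow(O, 2)))
z = 0
Function('n')(h) = Mul(18, h) (Function('n')(h) = Mul(18, Add(h, 0)) = Mul(18, h))
Pow(Function('q')(Function('n')(Function('I')(Mul(Add(5, 0), Add(-1, 1))))), -1) = Pow(-228, -1) = Rational(-1, 228)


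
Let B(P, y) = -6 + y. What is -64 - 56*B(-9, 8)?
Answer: -176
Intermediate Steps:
-64 - 56*B(-9, 8) = -64 - 56*(-6 + 8) = -64 - 56*2 = -64 - 112 = -176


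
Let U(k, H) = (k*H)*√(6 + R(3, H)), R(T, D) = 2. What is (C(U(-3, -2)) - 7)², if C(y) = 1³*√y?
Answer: (7 - 2*2^(¼)*√3)² ≈ 8.2971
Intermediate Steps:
U(k, H) = 2*H*k*√2 (U(k, H) = (k*H)*√(6 + 2) = (H*k)*√8 = (H*k)*(2*√2) = 2*H*k*√2)
C(y) = √y (C(y) = 1*√y = √y)
(C(U(-3, -2)) - 7)² = (√(2*(-2)*(-3)*√2) - 7)² = (√(12*√2) - 7)² = (2*2^(¼)*√3 - 7)² = (-7 + 2*2^(¼)*√3)²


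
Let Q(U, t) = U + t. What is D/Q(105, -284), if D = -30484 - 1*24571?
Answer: 55055/179 ≈ 307.57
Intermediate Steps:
D = -55055 (D = -30484 - 24571 = -55055)
D/Q(105, -284) = -55055/(105 - 284) = -55055/(-179) = -55055*(-1/179) = 55055/179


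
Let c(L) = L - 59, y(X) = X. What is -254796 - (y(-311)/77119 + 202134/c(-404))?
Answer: -9082182175273/35706097 ≈ -2.5436e+5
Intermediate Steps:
c(L) = -59 + L
-254796 - (y(-311)/77119 + 202134/c(-404)) = -254796 - (-311/77119 + 202134/(-59 - 404)) = -254796 - (-311*1/77119 + 202134/(-463)) = -254796 - (-311/77119 + 202134*(-1/463)) = -254796 - (-311/77119 - 202134/463) = -254796 - 1*(-15588515939/35706097) = -254796 + 15588515939/35706097 = -9082182175273/35706097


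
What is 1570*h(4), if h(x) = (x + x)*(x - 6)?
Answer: -25120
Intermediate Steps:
h(x) = 2*x*(-6 + x) (h(x) = (2*x)*(-6 + x) = 2*x*(-6 + x))
1570*h(4) = 1570*(2*4*(-6 + 4)) = 1570*(2*4*(-2)) = 1570*(-16) = -25120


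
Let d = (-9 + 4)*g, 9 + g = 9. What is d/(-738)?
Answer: 0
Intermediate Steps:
g = 0 (g = -9 + 9 = 0)
d = 0 (d = (-9 + 4)*0 = -5*0 = 0)
d/(-738) = 0/(-738) = 0*(-1/738) = 0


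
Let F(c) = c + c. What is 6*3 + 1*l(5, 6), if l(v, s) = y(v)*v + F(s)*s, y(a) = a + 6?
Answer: 145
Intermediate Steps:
F(c) = 2*c
y(a) = 6 + a
l(v, s) = 2*s² + v*(6 + v) (l(v, s) = (6 + v)*v + (2*s)*s = v*(6 + v) + 2*s² = 2*s² + v*(6 + v))
6*3 + 1*l(5, 6) = 6*3 + 1*(2*6² + 5*(6 + 5)) = 18 + 1*(2*36 + 5*11) = 18 + 1*(72 + 55) = 18 + 1*127 = 18 + 127 = 145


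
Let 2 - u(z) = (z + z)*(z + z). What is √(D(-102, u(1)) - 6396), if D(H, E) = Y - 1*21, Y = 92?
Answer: 5*I*√253 ≈ 79.53*I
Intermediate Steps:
u(z) = 2 - 4*z² (u(z) = 2 - (z + z)*(z + z) = 2 - 2*z*2*z = 2 - 4*z²)
D(H, E) = 71 (D(H, E) = 92 - 1*21 = 92 - 21 = 71)
√(D(-102, u(1)) - 6396) = √(71 - 6396) = √(-6325) = 5*I*√253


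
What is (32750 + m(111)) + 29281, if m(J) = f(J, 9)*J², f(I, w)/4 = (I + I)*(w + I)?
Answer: 1312987791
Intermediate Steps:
f(I, w) = 8*I*(I + w) (f(I, w) = 4*((I + I)*(w + I)) = 4*((2*I)*(I + w)) = 4*(2*I*(I + w)) = 8*I*(I + w))
m(J) = 8*J³*(9 + J) (m(J) = (8*J*(J + 9))*J² = (8*J*(9 + J))*J² = 8*J³*(9 + J))
(32750 + m(111)) + 29281 = (32750 + 8*111³*(9 + 111)) + 29281 = (32750 + 8*1367631*120) + 29281 = (32750 + 1312925760) + 29281 = 1312958510 + 29281 = 1312987791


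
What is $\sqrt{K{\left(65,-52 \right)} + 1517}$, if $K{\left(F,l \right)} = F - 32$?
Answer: $5 \sqrt{62} \approx 39.37$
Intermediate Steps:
$K{\left(F,l \right)} = -32 + F$
$\sqrt{K{\left(65,-52 \right)} + 1517} = \sqrt{\left(-32 + 65\right) + 1517} = \sqrt{33 + 1517} = \sqrt{1550} = 5 \sqrt{62}$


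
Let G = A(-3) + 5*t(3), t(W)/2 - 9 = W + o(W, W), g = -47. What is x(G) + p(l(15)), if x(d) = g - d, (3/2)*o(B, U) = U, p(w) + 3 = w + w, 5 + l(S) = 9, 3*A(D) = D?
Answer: -181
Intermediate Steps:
A(D) = D/3
l(S) = 4 (l(S) = -5 + 9 = 4)
p(w) = -3 + 2*w (p(w) = -3 + (w + w) = -3 + 2*w)
o(B, U) = 2*U/3
t(W) = 18 + 10*W/3 (t(W) = 18 + 2*(W + 2*W/3) = 18 + 2*(5*W/3) = 18 + 10*W/3)
G = 139 (G = (⅓)*(-3) + 5*(18 + (10/3)*3) = -1 + 5*(18 + 10) = -1 + 5*28 = -1 + 140 = 139)
x(d) = -47 - d
x(G) + p(l(15)) = (-47 - 1*139) + (-3 + 2*4) = (-47 - 139) + (-3 + 8) = -186 + 5 = -181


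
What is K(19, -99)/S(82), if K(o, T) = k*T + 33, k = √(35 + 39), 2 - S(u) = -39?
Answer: 33/41 - 99*√74/41 ≈ -19.967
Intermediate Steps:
S(u) = 41 (S(u) = 2 - 1*(-39) = 2 + 39 = 41)
k = √74 ≈ 8.6023
K(o, T) = 33 + T*√74 (K(o, T) = √74*T + 33 = T*√74 + 33 = 33 + T*√74)
K(19, -99)/S(82) = (33 - 99*√74)/41 = (33 - 99*√74)*(1/41) = 33/41 - 99*√74/41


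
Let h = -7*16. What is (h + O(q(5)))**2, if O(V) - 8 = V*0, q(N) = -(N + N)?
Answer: 10816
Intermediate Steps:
h = -112
q(N) = -2*N
O(V) = 8 (O(V) = 8 + V*0 = 8 + 0 = 8)
(h + O(q(5)))**2 = (-112 + 8)**2 = (-104)**2 = 10816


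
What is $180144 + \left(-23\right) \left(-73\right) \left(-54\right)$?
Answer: $89478$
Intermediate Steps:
$180144 + \left(-23\right) \left(-73\right) \left(-54\right) = 180144 + 1679 \left(-54\right) = 180144 - 90666 = 89478$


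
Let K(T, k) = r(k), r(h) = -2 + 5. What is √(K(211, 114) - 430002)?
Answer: I*√429999 ≈ 655.74*I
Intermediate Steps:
r(h) = 3
K(T, k) = 3
√(K(211, 114) - 430002) = √(3 - 430002) = √(-429999) = I*√429999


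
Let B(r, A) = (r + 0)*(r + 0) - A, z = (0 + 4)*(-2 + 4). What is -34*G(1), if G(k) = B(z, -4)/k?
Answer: -2312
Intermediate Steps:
z = 8 (z = 4*2 = 8)
B(r, A) = r**2 - A (B(r, A) = r*r - A = r**2 - A)
G(k) = 68/k (G(k) = (8**2 - 1*(-4))/k = (64 + 4)/k = 68/k)
-34*G(1) = -2312/1 = -2312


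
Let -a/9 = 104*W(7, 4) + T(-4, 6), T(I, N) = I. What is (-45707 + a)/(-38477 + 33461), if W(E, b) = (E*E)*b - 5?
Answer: 11813/264 ≈ 44.746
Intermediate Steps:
W(E, b) = -5 + b*E² (W(E, b) = E²*b - 5 = b*E² - 5 = -5 + b*E²)
a = -178740 (a = -9*(104*(-5 + 4*7²) - 4) = -9*(104*(-5 + 4*49) - 4) = -9*(104*(-5 + 196) - 4) = -9*(104*191 - 4) = -9*(19864 - 4) = -9*19860 = -178740)
(-45707 + a)/(-38477 + 33461) = (-45707 - 178740)/(-38477 + 33461) = -224447/(-5016) = -224447*(-1/5016) = 11813/264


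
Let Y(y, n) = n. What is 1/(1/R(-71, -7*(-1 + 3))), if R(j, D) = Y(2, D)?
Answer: -14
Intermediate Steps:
R(j, D) = D
1/(1/R(-71, -7*(-1 + 3))) = 1/(1/(-7*(-1 + 3))) = 1/(1/(-7*2)) = 1/(1/(-14)) = 1/(-1/14) = -14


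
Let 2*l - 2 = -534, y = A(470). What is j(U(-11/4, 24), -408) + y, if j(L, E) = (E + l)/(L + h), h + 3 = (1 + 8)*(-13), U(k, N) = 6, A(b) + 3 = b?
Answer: 26956/57 ≈ 472.91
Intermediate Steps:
A(b) = -3 + b
y = 467 (y = -3 + 470 = 467)
h = -120 (h = -3 + (1 + 8)*(-13) = -3 + 9*(-13) = -3 - 117 = -120)
l = -266 (l = 1 + (½)*(-534) = 1 - 267 = -266)
j(L, E) = (-266 + E)/(-120 + L) (j(L, E) = (E - 266)/(L - 120) = (-266 + E)/(-120 + L))
j(U(-11/4, 24), -408) + y = (-266 - 408)/(-120 + 6) + 467 = -674/(-114) + 467 = -1/114*(-674) + 467 = 337/57 + 467 = 26956/57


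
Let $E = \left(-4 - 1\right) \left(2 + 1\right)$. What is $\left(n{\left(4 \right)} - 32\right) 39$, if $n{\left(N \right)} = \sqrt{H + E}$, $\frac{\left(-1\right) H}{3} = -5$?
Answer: $-1248$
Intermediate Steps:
$H = 15$ ($H = \left(-3\right) \left(-5\right) = 15$)
$E = -15$ ($E = \left(-5\right) 3 = -15$)
$n{\left(N \right)} = 0$ ($n{\left(N \right)} = \sqrt{15 - 15} = \sqrt{0} = 0$)
$\left(n{\left(4 \right)} - 32\right) 39 = \left(0 - 32\right) 39 = \left(-32\right) 39 = -1248$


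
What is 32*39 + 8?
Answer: 1256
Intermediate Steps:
32*39 + 8 = 1248 + 8 = 1256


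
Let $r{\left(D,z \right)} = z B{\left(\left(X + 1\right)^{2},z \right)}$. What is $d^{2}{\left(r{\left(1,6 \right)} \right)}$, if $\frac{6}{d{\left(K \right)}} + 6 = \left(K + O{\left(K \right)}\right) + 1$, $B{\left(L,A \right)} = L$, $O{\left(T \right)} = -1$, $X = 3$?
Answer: $\frac{1}{225} \approx 0.0044444$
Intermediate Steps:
$r{\left(D,z \right)} = 16 z$ ($r{\left(D,z \right)} = z \left(3 + 1\right)^{2} = z 4^{2} = z 16 = 16 z$)
$d{\left(K \right)} = \frac{6}{-6 + K}$ ($d{\left(K \right)} = \frac{6}{-6 + \left(\left(K - 1\right) + 1\right)} = \frac{6}{-6 + \left(\left(-1 + K\right) + 1\right)} = \frac{6}{-6 + K}$)
$d^{2}{\left(r{\left(1,6 \right)} \right)} = \left(\frac{6}{-6 + 16 \cdot 6}\right)^{2} = \left(\frac{6}{-6 + 96}\right)^{2} = \left(\frac{6}{90}\right)^{2} = \left(6 \cdot \frac{1}{90}\right)^{2} = \left(\frac{1}{15}\right)^{2} = \frac{1}{225}$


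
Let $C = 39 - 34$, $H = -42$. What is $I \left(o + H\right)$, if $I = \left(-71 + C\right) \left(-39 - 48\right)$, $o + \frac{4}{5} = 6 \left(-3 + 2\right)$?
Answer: $- \frac{1401048}{5} \approx -2.8021 \cdot 10^{5}$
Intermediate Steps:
$C = 5$ ($C = 39 - 34 = 5$)
$o = - \frac{34}{5}$ ($o = - \frac{4}{5} + 6 \left(-3 + 2\right) = - \frac{4}{5} + 6 \left(-1\right) = - \frac{4}{5} - 6 = - \frac{34}{5} \approx -6.8$)
$I = 5742$ ($I = \left(-71 + 5\right) \left(-39 - 48\right) = \left(-66\right) \left(-87\right) = 5742$)
$I \left(o + H\right) = 5742 \left(- \frac{34}{5} - 42\right) = 5742 \left(- \frac{244}{5}\right) = - \frac{1401048}{5}$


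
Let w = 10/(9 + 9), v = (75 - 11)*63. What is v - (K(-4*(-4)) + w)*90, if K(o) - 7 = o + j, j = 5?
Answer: 1462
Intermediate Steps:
v = 4032 (v = 64*63 = 4032)
K(o) = 12 + o (K(o) = 7 + (o + 5) = 7 + (5 + o) = 12 + o)
w = 5/9 (w = 10/18 = (1/18)*10 = 5/9 ≈ 0.55556)
v - (K(-4*(-4)) + w)*90 = 4032 - ((12 - 4*(-4)) + 5/9)*90 = 4032 - ((12 + 16) + 5/9)*90 = 4032 - (28 + 5/9)*90 = 4032 - 257*90/9 = 4032 - 1*2570 = 4032 - 2570 = 1462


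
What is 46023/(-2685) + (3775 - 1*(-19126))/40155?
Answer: -119104292/7187745 ≈ -16.570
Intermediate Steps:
46023/(-2685) + (3775 - 1*(-19126))/40155 = 46023*(-1/2685) + (3775 + 19126)*(1/40155) = -15341/895 + 22901*(1/40155) = -15341/895 + 22901/40155 = -119104292/7187745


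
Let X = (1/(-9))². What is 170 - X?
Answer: 13769/81 ≈ 169.99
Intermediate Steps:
X = 1/81 (X = (-⅑)² = 1/81 ≈ 0.012346)
170 - X = 170 - 1*1/81 = 170 - 1/81 = 13769/81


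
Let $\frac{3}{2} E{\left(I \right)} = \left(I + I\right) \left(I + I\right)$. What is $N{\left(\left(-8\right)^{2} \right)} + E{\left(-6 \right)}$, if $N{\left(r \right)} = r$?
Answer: $160$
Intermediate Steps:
$E{\left(I \right)} = \frac{8 I^{2}}{3}$ ($E{\left(I \right)} = \frac{2 \left(I + I\right) \left(I + I\right)}{3} = \frac{2 \cdot 2 I 2 I}{3} = \frac{2 \cdot 4 I^{2}}{3} = \frac{8 I^{2}}{3}$)
$N{\left(\left(-8\right)^{2} \right)} + E{\left(-6 \right)} = \left(-8\right)^{2} + \frac{8 \left(-6\right)^{2}}{3} = 64 + \frac{8}{3} \cdot 36 = 64 + 96 = 160$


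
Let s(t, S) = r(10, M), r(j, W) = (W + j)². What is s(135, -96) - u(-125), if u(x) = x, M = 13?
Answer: 654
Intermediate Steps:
s(t, S) = 529 (s(t, S) = (13 + 10)² = 23² = 529)
s(135, -96) - u(-125) = 529 - 1*(-125) = 529 + 125 = 654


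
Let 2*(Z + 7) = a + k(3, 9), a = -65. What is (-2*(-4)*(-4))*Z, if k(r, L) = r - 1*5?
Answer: 1296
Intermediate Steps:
k(r, L) = -5 + r (k(r, L) = r - 5 = -5 + r)
Z = -81/2 (Z = -7 + (-65 + (-5 + 3))/2 = -7 + (-65 - 2)/2 = -7 + (1/2)*(-67) = -7 - 67/2 = -81/2 ≈ -40.500)
(-2*(-4)*(-4))*Z = (-2*(-4)*(-4))*(-81/2) = (8*(-4))*(-81/2) = -32*(-81/2) = 1296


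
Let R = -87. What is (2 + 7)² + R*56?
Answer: -4791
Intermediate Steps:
(2 + 7)² + R*56 = (2 + 7)² - 87*56 = 9² - 4872 = 81 - 4872 = -4791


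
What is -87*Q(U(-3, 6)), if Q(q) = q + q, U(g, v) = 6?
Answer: -1044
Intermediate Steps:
Q(q) = 2*q
-87*Q(U(-3, 6)) = -174*6 = -87*12 = -1044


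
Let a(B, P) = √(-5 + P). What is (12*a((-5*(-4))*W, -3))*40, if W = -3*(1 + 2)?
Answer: 960*I*√2 ≈ 1357.6*I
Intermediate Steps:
W = -9 (W = -3*3 = -9)
(12*a((-5*(-4))*W, -3))*40 = (12*√(-5 - 3))*40 = (12*√(-8))*40 = (12*(2*I*√2))*40 = (24*I*√2)*40 = 960*I*√2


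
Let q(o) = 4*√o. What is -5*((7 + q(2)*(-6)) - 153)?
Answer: 730 + 120*√2 ≈ 899.71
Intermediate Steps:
-5*((7 + q(2)*(-6)) - 153) = -5*((7 + (4*√2)*(-6)) - 153) = -5*((7 - 24*√2) - 153) = -5*(-146 - 24*√2) = 730 + 120*√2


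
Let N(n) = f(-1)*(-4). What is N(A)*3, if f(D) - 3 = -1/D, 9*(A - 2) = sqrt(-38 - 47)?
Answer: -48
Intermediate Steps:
A = 2 + I*sqrt(85)/9 (A = 2 + sqrt(-38 - 47)/9 = 2 + sqrt(-85)/9 = 2 + (I*sqrt(85))/9 = 2 + I*sqrt(85)/9 ≈ 2.0 + 1.0244*I)
f(D) = 3 - 1/D
N(n) = -16 (N(n) = (3 - 1/(-1))*(-4) = (3 - 1*(-1))*(-4) = (3 + 1)*(-4) = 4*(-4) = -16)
N(A)*3 = -16*3 = -48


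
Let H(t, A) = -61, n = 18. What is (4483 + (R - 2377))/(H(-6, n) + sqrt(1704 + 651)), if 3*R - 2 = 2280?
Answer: -262300/2049 - 4300*sqrt(2355)/2049 ≈ -229.85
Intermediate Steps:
R = 2282/3 (R = 2/3 + (1/3)*2280 = 2/3 + 760 = 2282/3 ≈ 760.67)
(4483 + (R - 2377))/(H(-6, n) + sqrt(1704 + 651)) = (4483 + (2282/3 - 2377))/(-61 + sqrt(1704 + 651)) = (4483 - 4849/3)/(-61 + sqrt(2355)) = 8600/(3*(-61 + sqrt(2355)))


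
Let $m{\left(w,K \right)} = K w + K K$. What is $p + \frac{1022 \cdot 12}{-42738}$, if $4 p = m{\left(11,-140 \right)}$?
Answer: $\frac{32158301}{7123} \approx 4514.7$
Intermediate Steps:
$m{\left(w,K \right)} = K^{2} + K w$ ($m{\left(w,K \right)} = K w + K^{2} = K^{2} + K w$)
$p = 4515$ ($p = \frac{\left(-140\right) \left(-140 + 11\right)}{4} = \frac{\left(-140\right) \left(-129\right)}{4} = \frac{1}{4} \cdot 18060 = 4515$)
$p + \frac{1022 \cdot 12}{-42738} = 4515 + \frac{1022 \cdot 12}{-42738} = 4515 + 12264 \left(- \frac{1}{42738}\right) = 4515 - \frac{2044}{7123} = \frac{32158301}{7123}$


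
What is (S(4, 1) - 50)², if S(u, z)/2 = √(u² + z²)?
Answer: 2568 - 200*√17 ≈ 1743.4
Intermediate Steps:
S(u, z) = 2*√(u² + z²)
(S(4, 1) - 50)² = (2*√(4² + 1²) - 50)² = (2*√(16 + 1) - 50)² = (2*√17 - 50)² = (-50 + 2*√17)²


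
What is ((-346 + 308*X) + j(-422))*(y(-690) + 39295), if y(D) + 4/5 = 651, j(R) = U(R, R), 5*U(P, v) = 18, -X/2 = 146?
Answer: -90154718592/25 ≈ -3.6062e+9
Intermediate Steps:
X = -292 (X = -2*146 = -292)
U(P, v) = 18/5 (U(P, v) = (⅕)*18 = 18/5)
j(R) = 18/5
y(D) = 3251/5 (y(D) = -⅘ + 651 = 3251/5)
((-346 + 308*X) + j(-422))*(y(-690) + 39295) = ((-346 + 308*(-292)) + 18/5)*(3251/5 + 39295) = ((-346 - 89936) + 18/5)*(199726/5) = (-90282 + 18/5)*(199726/5) = -451392/5*199726/5 = -90154718592/25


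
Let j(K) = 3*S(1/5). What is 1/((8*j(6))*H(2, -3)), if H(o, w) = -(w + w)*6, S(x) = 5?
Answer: 1/4320 ≈ 0.00023148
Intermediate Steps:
H(o, w) = -12*w (H(o, w) = -2*w*6 = -12*w)
j(K) = 15 (j(K) = 3*5 = 15)
1/((8*j(6))*H(2, -3)) = 1/((8*15)*(-12*(-3))) = 1/(120*36) = 1/4320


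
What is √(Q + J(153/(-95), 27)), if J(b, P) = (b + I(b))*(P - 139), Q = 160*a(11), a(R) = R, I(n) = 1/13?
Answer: 8*√46037095/1235 ≈ 43.952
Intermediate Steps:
I(n) = 1/13
Q = 1760 (Q = 160*11 = 1760)
J(b, P) = (-139 + P)*(1/13 + b) (J(b, P) = (b + 1/13)*(P - 139) = (1/13 + b)*(-139 + P) = (-139 + P)*(1/13 + b))
√(Q + J(153/(-95), 27)) = √(1760 + (-139/13 - 21267/(-95) + (1/13)*27 + 27*(153/(-95)))) = √(1760 + (-139/13 - 21267*(-1)/95 + 27/13 + 27*(153*(-1/95)))) = √(1760 + (-139/13 - 139*(-153/95) + 27/13 + 27*(-153/95))) = √(1760 + (-139/13 + 21267/95 + 27/13 - 4131/95)) = √(1760 + 212128/1235) = √(2385728/1235) = 8*√46037095/1235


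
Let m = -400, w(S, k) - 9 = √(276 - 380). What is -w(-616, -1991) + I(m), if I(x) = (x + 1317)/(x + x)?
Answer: -8117/800 - 2*I*√26 ≈ -10.146 - 10.198*I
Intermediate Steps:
w(S, k) = 9 + 2*I*√26 (w(S, k) = 9 + √(276 - 380) = 9 + √(-104) = 9 + 2*I*√26)
I(x) = (1317 + x)/(2*x) (I(x) = (1317 + x)/((2*x)) = (1317 + x)*(1/(2*x)) = (1317 + x)/(2*x))
-w(-616, -1991) + I(m) = -(9 + 2*I*√26) + (½)*(1317 - 400)/(-400) = (-9 - 2*I*√26) + (½)*(-1/400)*917 = (-9 - 2*I*√26) - 917/800 = -8117/800 - 2*I*√26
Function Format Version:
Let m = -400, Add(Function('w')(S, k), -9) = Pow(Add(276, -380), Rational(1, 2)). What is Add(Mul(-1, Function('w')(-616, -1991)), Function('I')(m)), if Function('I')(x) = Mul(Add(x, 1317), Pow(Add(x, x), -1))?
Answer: Add(Rational(-8117, 800), Mul(-2, I, Pow(26, Rational(1, 2)))) ≈ Add(-10.146, Mul(-10.198, I))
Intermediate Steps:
Function('w')(S, k) = Add(9, Mul(2, I, Pow(26, Rational(1, 2)))) (Function('w')(S, k) = Add(9, Pow(Add(276, -380), Rational(1, 2))) = Add(9, Pow(-104, Rational(1, 2))) = Add(9, Mul(2, I, Pow(26, Rational(1, 2)))))
Function('I')(x) = Mul(Rational(1, 2), Pow(x, -1), Add(1317, x)) (Function('I')(x) = Mul(Add(1317, x), Pow(Mul(2, x), -1)) = Mul(Add(1317, x), Mul(Rational(1, 2), Pow(x, -1))) = Mul(Rational(1, 2), Pow(x, -1), Add(1317, x)))
Add(Mul(-1, Function('w')(-616, -1991)), Function('I')(m)) = Add(Mul(-1, Add(9, Mul(2, I, Pow(26, Rational(1, 2))))), Mul(Rational(1, 2), Pow(-400, -1), Add(1317, -400))) = Add(Add(-9, Mul(-2, I, Pow(26, Rational(1, 2)))), Mul(Rational(1, 2), Rational(-1, 400), 917)) = Add(Add(-9, Mul(-2, I, Pow(26, Rational(1, 2)))), Rational(-917, 800)) = Add(Rational(-8117, 800), Mul(-2, I, Pow(26, Rational(1, 2))))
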